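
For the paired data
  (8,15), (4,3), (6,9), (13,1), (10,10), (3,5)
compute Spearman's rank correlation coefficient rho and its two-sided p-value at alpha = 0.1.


Step 1: Rank x and y separately (midranks; no ties here).
rank(x): 8->4, 4->2, 6->3, 13->6, 10->5, 3->1
rank(y): 15->6, 3->2, 9->4, 1->1, 10->5, 5->3
Step 2: d_i = R_x(i) - R_y(i); compute d_i^2.
  (4-6)^2=4, (2-2)^2=0, (3-4)^2=1, (6-1)^2=25, (5-5)^2=0, (1-3)^2=4
sum(d^2) = 34.
Step 3: rho = 1 - 6*34 / (6*(6^2 - 1)) = 1 - 204/210 = 0.028571.
Step 4: Under H0, t = rho * sqrt((n-2)/(1-rho^2)) = 0.0572 ~ t(4).
Step 5: Two-sided p-value from the t-distribution with 4 df = 0.957155.
Step 6: alpha = 0.1. fail to reject H0.

rho = 0.0286, p = 0.957155, fail to reject H0 at alpha = 0.1.


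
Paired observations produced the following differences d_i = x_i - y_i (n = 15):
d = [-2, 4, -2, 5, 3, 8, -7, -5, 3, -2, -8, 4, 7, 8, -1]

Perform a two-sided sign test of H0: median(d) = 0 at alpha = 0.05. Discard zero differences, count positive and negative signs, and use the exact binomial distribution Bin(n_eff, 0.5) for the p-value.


Step 1: Discard zero differences. Original n = 15; n_eff = number of nonzero differences = 15.
Nonzero differences (with sign): -2, +4, -2, +5, +3, +8, -7, -5, +3, -2, -8, +4, +7, +8, -1
Step 2: Count signs: positive = 8, negative = 7.
Step 3: Under H0: P(positive) = 0.5, so the number of positives S ~ Bin(15, 0.5).
Step 4: Two-sided exact p-value = sum of Bin(15,0.5) probabilities at or below the observed probability = 1.000000.
Step 5: alpha = 0.05. fail to reject H0.

n_eff = 15, pos = 8, neg = 7, p = 1.000000, fail to reject H0.


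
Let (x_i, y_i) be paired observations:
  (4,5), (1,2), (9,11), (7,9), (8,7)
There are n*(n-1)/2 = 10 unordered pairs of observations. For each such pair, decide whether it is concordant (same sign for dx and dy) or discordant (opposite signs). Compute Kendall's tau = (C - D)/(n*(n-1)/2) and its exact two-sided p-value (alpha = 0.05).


Step 1: Enumerate the 10 unordered pairs (i,j) with i<j and classify each by sign(x_j-x_i) * sign(y_j-y_i).
  (1,2):dx=-3,dy=-3->C; (1,3):dx=+5,dy=+6->C; (1,4):dx=+3,dy=+4->C; (1,5):dx=+4,dy=+2->C
  (2,3):dx=+8,dy=+9->C; (2,4):dx=+6,dy=+7->C; (2,5):dx=+7,dy=+5->C; (3,4):dx=-2,dy=-2->C
  (3,5):dx=-1,dy=-4->C; (4,5):dx=+1,dy=-2->D
Step 2: C = 9, D = 1, total pairs = 10.
Step 3: tau = (C - D)/(n(n-1)/2) = (9 - 1)/10 = 0.800000.
Step 4: Exact two-sided p-value (enumerate n! = 120 permutations of y under H0): p = 0.083333.
Step 5: alpha = 0.05. fail to reject H0.

tau_b = 0.8000 (C=9, D=1), p = 0.083333, fail to reject H0.


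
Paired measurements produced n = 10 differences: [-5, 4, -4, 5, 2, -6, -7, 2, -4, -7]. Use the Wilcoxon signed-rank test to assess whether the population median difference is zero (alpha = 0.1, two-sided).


Step 1: Drop any zero differences (none here) and take |d_i|.
|d| = [5, 4, 4, 5, 2, 6, 7, 2, 4, 7]
Step 2: Midrank |d_i| (ties get averaged ranks).
ranks: |5|->6.5, |4|->4, |4|->4, |5|->6.5, |2|->1.5, |6|->8, |7|->9.5, |2|->1.5, |4|->4, |7|->9.5
Step 3: Attach original signs; sum ranks with positive sign and with negative sign.
W+ = 4 + 6.5 + 1.5 + 1.5 = 13.5
W- = 6.5 + 4 + 8 + 9.5 + 4 + 9.5 = 41.5
(Check: W+ + W- = 55 should equal n(n+1)/2 = 55.)
Step 4: Test statistic W = min(W+, W-) = 13.5.
Step 5: Ties in |d|, so use the tie-corrected normal approximation.
        E[W] = n(n+1)/4 = 10*11/4 = 27.5.
        Tie groups: |d|=2 (t=2), |d|=4 (t=3), |d|=5 (t=2), |d|=7 (t=2); sum(t^3 - t) = 42.
        Var[W] = n(n+1)(2n+1)/24 - sum(t^3-t)/48 = 2310/24 - 42/48 = 95.375.
        z = (W - E[W]) / sqrt(Var[W]) = (13.5 - 27.5) / 9.7660 = -1.4335.
        Two-sided p = 2*Phi(z) = 0.151703.
Step 6: alpha = 0.1. fail to reject H0.

W+ = 13.5, W- = 41.5, W = min = 13.5, p = 0.151703, fail to reject H0.


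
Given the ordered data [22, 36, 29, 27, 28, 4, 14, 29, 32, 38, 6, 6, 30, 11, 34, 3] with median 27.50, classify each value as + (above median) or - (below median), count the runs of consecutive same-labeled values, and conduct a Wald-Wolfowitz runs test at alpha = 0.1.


Step 1: Compute median = 27.50; label A = above, B = below.
Labels in order: BAABABBAAABBABAB  (n_A = 8, n_B = 8)
Step 2: Count runs R = 11.
Step 3: Under H0 (random ordering), E[R] = 2*n_A*n_B/(n_A+n_B) + 1 = 2*8*8/16 + 1 = 9.0000.
        Var[R] = 2*n_A*n_B*(2*n_A*n_B - n_A - n_B) / ((n_A+n_B)^2 * (n_A+n_B-1)) = 14336/3840 = 3.7333.
        SD[R] = 1.9322.
Step 4: Continuity-corrected z = (R - 0.5 - E[R]) / SD[R] = (11 - 0.5 - 9.0000) / 1.9322 = 0.7763.
Step 5: Two-sided p-value via normal approximation = 2*(1 - Phi(|z|)) = 0.437558.
Step 6: alpha = 0.1. fail to reject H0.

R = 11, z = 0.7763, p = 0.437558, fail to reject H0.


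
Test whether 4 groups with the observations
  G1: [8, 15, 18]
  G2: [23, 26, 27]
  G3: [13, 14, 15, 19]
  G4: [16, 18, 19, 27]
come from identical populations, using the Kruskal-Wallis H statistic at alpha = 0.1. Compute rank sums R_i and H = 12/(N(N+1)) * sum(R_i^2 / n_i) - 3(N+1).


Step 1: Combine all N = 14 observations and assign midranks.
sorted (value, group, rank): (8,G1,1), (13,G3,2), (14,G3,3), (15,G1,4.5), (15,G3,4.5), (16,G4,6), (18,G1,7.5), (18,G4,7.5), (19,G3,9.5), (19,G4,9.5), (23,G2,11), (26,G2,12), (27,G2,13.5), (27,G4,13.5)
Step 2: Sum ranks within each group.
R_1 = 13 (n_1 = 3)
R_2 = 36.5 (n_2 = 3)
R_3 = 19 (n_3 = 4)
R_4 = 36.5 (n_4 = 4)
Step 3: H = 12/(N(N+1)) * sum(R_i^2/n_i) - 3(N+1)
     = 12/(14*15) * (13^2/3 + 36.5^2/3 + 19^2/4 + 36.5^2/4) - 3*15
     = 0.057143 * 923.729 - 45
     = 7.784524.
Step 4: Ties present; correction factor C = 1 - 24/(14^3 - 14) = 0.991209. Corrected H = 7.784524 / 0.991209 = 7.853566.
Step 5: Under H0, H ~ chi^2(3); p-value = 0.049137.
Step 6: alpha = 0.1. reject H0.

H = 7.8536, df = 3, p = 0.049137, reject H0.


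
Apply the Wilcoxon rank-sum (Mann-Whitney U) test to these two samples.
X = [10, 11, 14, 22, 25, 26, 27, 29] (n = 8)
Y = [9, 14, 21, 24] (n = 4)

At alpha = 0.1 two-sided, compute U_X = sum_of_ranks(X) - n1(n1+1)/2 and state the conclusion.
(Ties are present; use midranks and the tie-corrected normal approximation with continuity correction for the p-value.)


Step 1: Combine and sort all 12 observations; assign midranks.
sorted (value, group): (9,Y), (10,X), (11,X), (14,X), (14,Y), (21,Y), (22,X), (24,Y), (25,X), (26,X), (27,X), (29,X)
ranks: 9->1, 10->2, 11->3, 14->4.5, 14->4.5, 21->6, 22->7, 24->8, 25->9, 26->10, 27->11, 29->12
Step 2: Rank sum for X: R1 = 2 + 3 + 4.5 + 7 + 9 + 10 + 11 + 12 = 58.5.
Step 3: U_X = R1 - n1(n1+1)/2 = 58.5 - 8*9/2 = 58.5 - 36 = 22.5.
       U_Y = n1*n2 - U_X = 32 - 22.5 = 9.5.
Step 4: Ties are present, so use the tie-corrected normal approximation (with continuity correction) for the p-value.
Step 5: p-value = 0.307332; compare to alpha = 0.1. fail to reject H0.

U_X = 22.5, p = 0.307332, fail to reject H0 at alpha = 0.1.


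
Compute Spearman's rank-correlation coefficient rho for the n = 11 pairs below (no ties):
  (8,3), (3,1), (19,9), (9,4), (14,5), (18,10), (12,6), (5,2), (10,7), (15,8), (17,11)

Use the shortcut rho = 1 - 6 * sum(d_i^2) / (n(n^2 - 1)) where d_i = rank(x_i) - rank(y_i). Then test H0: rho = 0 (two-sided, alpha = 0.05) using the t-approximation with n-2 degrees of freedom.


Step 1: Rank x and y separately (midranks; no ties here).
rank(x): 8->3, 3->1, 19->11, 9->4, 14->7, 18->10, 12->6, 5->2, 10->5, 15->8, 17->9
rank(y): 3->3, 1->1, 9->9, 4->4, 5->5, 10->10, 6->6, 2->2, 7->7, 8->8, 11->11
Step 2: d_i = R_x(i) - R_y(i); compute d_i^2.
  (3-3)^2=0, (1-1)^2=0, (11-9)^2=4, (4-4)^2=0, (7-5)^2=4, (10-10)^2=0, (6-6)^2=0, (2-2)^2=0, (5-7)^2=4, (8-8)^2=0, (9-11)^2=4
sum(d^2) = 16.
Step 3: rho = 1 - 6*16 / (11*(11^2 - 1)) = 1 - 96/1320 = 0.927273.
Step 4: Under H0, t = rho * sqrt((n-2)/(1-rho^2)) = 7.4303 ~ t(9).
Step 5: Two-sided p-value from the t-distribution with 9 df = 0.000040.
Step 6: alpha = 0.05. reject H0.

rho = 0.9273, p = 0.000040, reject H0 at alpha = 0.05.


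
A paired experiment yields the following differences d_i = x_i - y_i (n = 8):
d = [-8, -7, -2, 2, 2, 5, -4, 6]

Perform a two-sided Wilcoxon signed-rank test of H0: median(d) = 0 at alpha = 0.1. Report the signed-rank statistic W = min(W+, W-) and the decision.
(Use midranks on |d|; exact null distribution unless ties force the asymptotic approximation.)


Step 1: Drop any zero differences (none here) and take |d_i|.
|d| = [8, 7, 2, 2, 2, 5, 4, 6]
Step 2: Midrank |d_i| (ties get averaged ranks).
ranks: |8|->8, |7|->7, |2|->2, |2|->2, |2|->2, |5|->5, |4|->4, |6|->6
Step 3: Attach original signs; sum ranks with positive sign and with negative sign.
W+ = 2 + 2 + 5 + 6 = 15
W- = 8 + 7 + 2 + 4 = 21
(Check: W+ + W- = 36 should equal n(n+1)/2 = 36.)
Step 4: Test statistic W = min(W+, W-) = 15.
Step 5: Ties in |d|, so use the tie-corrected normal approximation.
        E[W] = n(n+1)/4 = 8*9/4 = 18.
        Tie groups: |d|=2 (t=3); sum(t^3 - t) = 24.
        Var[W] = n(n+1)(2n+1)/24 - sum(t^3-t)/48 = 1224/24 - 24/48 = 50.5.
        z = (W - E[W]) / sqrt(Var[W]) = (15 - 18) / 7.1063 = -0.4222.
        Two-sided p = 2*Phi(z) = 0.672909.
Step 6: alpha = 0.1. fail to reject H0.

W+ = 15, W- = 21, W = min = 15, p = 0.672909, fail to reject H0.


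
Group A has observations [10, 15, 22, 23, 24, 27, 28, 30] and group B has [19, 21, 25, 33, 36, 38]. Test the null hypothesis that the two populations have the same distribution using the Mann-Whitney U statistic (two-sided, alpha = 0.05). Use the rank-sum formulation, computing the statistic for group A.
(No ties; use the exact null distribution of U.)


Step 1: Combine and sort all 14 observations; assign midranks.
sorted (value, group): (10,X), (15,X), (19,Y), (21,Y), (22,X), (23,X), (24,X), (25,Y), (27,X), (28,X), (30,X), (33,Y), (36,Y), (38,Y)
ranks: 10->1, 15->2, 19->3, 21->4, 22->5, 23->6, 24->7, 25->8, 27->9, 28->10, 30->11, 33->12, 36->13, 38->14
Step 2: Rank sum for X: R1 = 1 + 2 + 5 + 6 + 7 + 9 + 10 + 11 = 51.
Step 3: U_X = R1 - n1(n1+1)/2 = 51 - 8*9/2 = 51 - 36 = 15.
       U_Y = n1*n2 - U_X = 48 - 15 = 33.
Step 4: No ties, so the exact null distribution of U (based on enumerating the C(14,8) = 3003 equally likely rank assignments) gives the two-sided p-value.
Step 5: p-value = 0.282384; compare to alpha = 0.05. fail to reject H0.

U_X = 15, p = 0.282384, fail to reject H0 at alpha = 0.05.


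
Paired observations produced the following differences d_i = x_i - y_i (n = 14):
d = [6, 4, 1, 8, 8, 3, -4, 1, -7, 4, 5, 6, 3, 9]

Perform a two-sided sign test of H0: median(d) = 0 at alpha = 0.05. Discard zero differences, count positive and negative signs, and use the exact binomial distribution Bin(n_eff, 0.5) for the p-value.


Step 1: Discard zero differences. Original n = 14; n_eff = number of nonzero differences = 14.
Nonzero differences (with sign): +6, +4, +1, +8, +8, +3, -4, +1, -7, +4, +5, +6, +3, +9
Step 2: Count signs: positive = 12, negative = 2.
Step 3: Under H0: P(positive) = 0.5, so the number of positives S ~ Bin(14, 0.5).
Step 4: Two-sided exact p-value = sum of Bin(14,0.5) probabilities at or below the observed probability = 0.012939.
Step 5: alpha = 0.05. reject H0.

n_eff = 14, pos = 12, neg = 2, p = 0.012939, reject H0.


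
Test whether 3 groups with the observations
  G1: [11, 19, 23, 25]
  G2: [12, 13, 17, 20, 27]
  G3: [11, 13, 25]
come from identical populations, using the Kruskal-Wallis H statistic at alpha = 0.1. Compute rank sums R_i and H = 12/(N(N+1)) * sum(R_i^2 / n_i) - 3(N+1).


Step 1: Combine all N = 12 observations and assign midranks.
sorted (value, group, rank): (11,G1,1.5), (11,G3,1.5), (12,G2,3), (13,G2,4.5), (13,G3,4.5), (17,G2,6), (19,G1,7), (20,G2,8), (23,G1,9), (25,G1,10.5), (25,G3,10.5), (27,G2,12)
Step 2: Sum ranks within each group.
R_1 = 28 (n_1 = 4)
R_2 = 33.5 (n_2 = 5)
R_3 = 16.5 (n_3 = 3)
Step 3: H = 12/(N(N+1)) * sum(R_i^2/n_i) - 3(N+1)
     = 12/(12*13) * (28^2/4 + 33.5^2/5 + 16.5^2/3) - 3*13
     = 0.076923 * 511.2 - 39
     = 0.323077.
Step 4: Ties present; correction factor C = 1 - 18/(12^3 - 12) = 0.989510. Corrected H = 0.323077 / 0.989510 = 0.326502.
Step 5: Under H0, H ~ chi^2(2); p-value = 0.849378.
Step 6: alpha = 0.1. fail to reject H0.

H = 0.3265, df = 2, p = 0.849378, fail to reject H0.


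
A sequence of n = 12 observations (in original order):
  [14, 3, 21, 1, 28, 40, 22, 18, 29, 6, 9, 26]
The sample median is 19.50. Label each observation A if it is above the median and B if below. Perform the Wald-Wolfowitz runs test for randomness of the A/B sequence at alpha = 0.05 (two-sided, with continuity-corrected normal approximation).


Step 1: Compute median = 19.50; label A = above, B = below.
Labels in order: BBABAAABABBA  (n_A = 6, n_B = 6)
Step 2: Count runs R = 8.
Step 3: Under H0 (random ordering), E[R] = 2*n_A*n_B/(n_A+n_B) + 1 = 2*6*6/12 + 1 = 7.0000.
        Var[R] = 2*n_A*n_B*(2*n_A*n_B - n_A - n_B) / ((n_A+n_B)^2 * (n_A+n_B-1)) = 4320/1584 = 2.7273.
        SD[R] = 1.6514.
Step 4: Continuity-corrected z = (R - 0.5 - E[R]) / SD[R] = (8 - 0.5 - 7.0000) / 1.6514 = 0.3028.
Step 5: Two-sided p-value via normal approximation = 2*(1 - Phi(|z|)) = 0.762069.
Step 6: alpha = 0.05. fail to reject H0.

R = 8, z = 0.3028, p = 0.762069, fail to reject H0.


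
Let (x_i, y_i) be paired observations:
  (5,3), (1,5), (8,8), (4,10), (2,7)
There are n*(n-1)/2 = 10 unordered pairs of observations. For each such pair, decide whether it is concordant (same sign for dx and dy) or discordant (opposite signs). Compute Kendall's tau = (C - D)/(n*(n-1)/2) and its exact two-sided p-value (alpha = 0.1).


Step 1: Enumerate the 10 unordered pairs (i,j) with i<j and classify each by sign(x_j-x_i) * sign(y_j-y_i).
  (1,2):dx=-4,dy=+2->D; (1,3):dx=+3,dy=+5->C; (1,4):dx=-1,dy=+7->D; (1,5):dx=-3,dy=+4->D
  (2,3):dx=+7,dy=+3->C; (2,4):dx=+3,dy=+5->C; (2,5):dx=+1,dy=+2->C; (3,4):dx=-4,dy=+2->D
  (3,5):dx=-6,dy=-1->C; (4,5):dx=-2,dy=-3->C
Step 2: C = 6, D = 4, total pairs = 10.
Step 3: tau = (C - D)/(n(n-1)/2) = (6 - 4)/10 = 0.200000.
Step 4: Exact two-sided p-value (enumerate n! = 120 permutations of y under H0): p = 0.816667.
Step 5: alpha = 0.1. fail to reject H0.

tau_b = 0.2000 (C=6, D=4), p = 0.816667, fail to reject H0.


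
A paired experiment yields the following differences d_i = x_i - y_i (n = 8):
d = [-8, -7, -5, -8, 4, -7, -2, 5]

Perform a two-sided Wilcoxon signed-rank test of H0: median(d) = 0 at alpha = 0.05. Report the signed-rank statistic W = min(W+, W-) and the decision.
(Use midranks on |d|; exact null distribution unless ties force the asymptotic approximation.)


Step 1: Drop any zero differences (none here) and take |d_i|.
|d| = [8, 7, 5, 8, 4, 7, 2, 5]
Step 2: Midrank |d_i| (ties get averaged ranks).
ranks: |8|->7.5, |7|->5.5, |5|->3.5, |8|->7.5, |4|->2, |7|->5.5, |2|->1, |5|->3.5
Step 3: Attach original signs; sum ranks with positive sign and with negative sign.
W+ = 2 + 3.5 = 5.5
W- = 7.5 + 5.5 + 3.5 + 7.5 + 5.5 + 1 = 30.5
(Check: W+ + W- = 36 should equal n(n+1)/2 = 36.)
Step 4: Test statistic W = min(W+, W-) = 5.5.
Step 5: Ties in |d|, so use the tie-corrected normal approximation.
        E[W] = n(n+1)/4 = 8*9/4 = 18.
        Tie groups: |d|=5 (t=2), |d|=7 (t=2), |d|=8 (t=2); sum(t^3 - t) = 18.
        Var[W] = n(n+1)(2n+1)/24 - sum(t^3-t)/48 = 1224/24 - 18/48 = 50.625.
        z = (W - E[W]) / sqrt(Var[W]) = (5.5 - 18) / 7.1151 = -1.7568.
        Two-sided p = 2*Phi(z) = 0.078948.
Step 6: alpha = 0.05. fail to reject H0.

W+ = 5.5, W- = 30.5, W = min = 5.5, p = 0.078948, fail to reject H0.


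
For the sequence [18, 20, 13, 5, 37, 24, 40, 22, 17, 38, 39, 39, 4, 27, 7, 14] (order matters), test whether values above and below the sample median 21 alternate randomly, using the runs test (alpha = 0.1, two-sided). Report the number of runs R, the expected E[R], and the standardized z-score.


Step 1: Compute median = 21; label A = above, B = below.
Labels in order: BBBBAAAABAAABABB  (n_A = 8, n_B = 8)
Step 2: Count runs R = 7.
Step 3: Under H0 (random ordering), E[R] = 2*n_A*n_B/(n_A+n_B) + 1 = 2*8*8/16 + 1 = 9.0000.
        Var[R] = 2*n_A*n_B*(2*n_A*n_B - n_A - n_B) / ((n_A+n_B)^2 * (n_A+n_B-1)) = 14336/3840 = 3.7333.
        SD[R] = 1.9322.
Step 4: Continuity-corrected z = (R + 0.5 - E[R]) / SD[R] = (7 + 0.5 - 9.0000) / 1.9322 = -0.7763.
Step 5: Two-sided p-value via normal approximation = 2*(1 - Phi(|z|)) = 0.437558.
Step 6: alpha = 0.1. fail to reject H0.

R = 7, z = -0.7763, p = 0.437558, fail to reject H0.


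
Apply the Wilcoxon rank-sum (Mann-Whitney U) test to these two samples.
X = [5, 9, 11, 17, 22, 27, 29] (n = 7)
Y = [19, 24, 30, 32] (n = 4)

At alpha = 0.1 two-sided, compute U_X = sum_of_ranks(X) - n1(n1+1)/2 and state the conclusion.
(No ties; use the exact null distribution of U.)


Step 1: Combine and sort all 11 observations; assign midranks.
sorted (value, group): (5,X), (9,X), (11,X), (17,X), (19,Y), (22,X), (24,Y), (27,X), (29,X), (30,Y), (32,Y)
ranks: 5->1, 9->2, 11->3, 17->4, 19->5, 22->6, 24->7, 27->8, 29->9, 30->10, 32->11
Step 2: Rank sum for X: R1 = 1 + 2 + 3 + 4 + 6 + 8 + 9 = 33.
Step 3: U_X = R1 - n1(n1+1)/2 = 33 - 7*8/2 = 33 - 28 = 5.
       U_Y = n1*n2 - U_X = 28 - 5 = 23.
Step 4: No ties, so the exact null distribution of U (based on enumerating the C(11,7) = 330 equally likely rank assignments) gives the two-sided p-value.
Step 5: p-value = 0.109091; compare to alpha = 0.1. fail to reject H0.

U_X = 5, p = 0.109091, fail to reject H0 at alpha = 0.1.


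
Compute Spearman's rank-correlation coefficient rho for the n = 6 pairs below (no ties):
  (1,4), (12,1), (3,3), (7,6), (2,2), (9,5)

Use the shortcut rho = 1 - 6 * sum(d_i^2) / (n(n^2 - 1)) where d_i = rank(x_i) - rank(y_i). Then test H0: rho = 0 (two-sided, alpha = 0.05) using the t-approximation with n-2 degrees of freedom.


Step 1: Rank x and y separately (midranks; no ties here).
rank(x): 1->1, 12->6, 3->3, 7->4, 2->2, 9->5
rank(y): 4->4, 1->1, 3->3, 6->6, 2->2, 5->5
Step 2: d_i = R_x(i) - R_y(i); compute d_i^2.
  (1-4)^2=9, (6-1)^2=25, (3-3)^2=0, (4-6)^2=4, (2-2)^2=0, (5-5)^2=0
sum(d^2) = 38.
Step 3: rho = 1 - 6*38 / (6*(6^2 - 1)) = 1 - 228/210 = -0.085714.
Step 4: Under H0, t = rho * sqrt((n-2)/(1-rho^2)) = -0.1721 ~ t(4).
Step 5: Two-sided p-value from the t-distribution with 4 df = 0.871743.
Step 6: alpha = 0.05. fail to reject H0.

rho = -0.0857, p = 0.871743, fail to reject H0 at alpha = 0.05.


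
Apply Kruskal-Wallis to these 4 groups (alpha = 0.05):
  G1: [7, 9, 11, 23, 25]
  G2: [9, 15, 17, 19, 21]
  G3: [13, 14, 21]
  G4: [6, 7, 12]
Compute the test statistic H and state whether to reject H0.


Step 1: Combine all N = 16 observations and assign midranks.
sorted (value, group, rank): (6,G4,1), (7,G1,2.5), (7,G4,2.5), (9,G1,4.5), (9,G2,4.5), (11,G1,6), (12,G4,7), (13,G3,8), (14,G3,9), (15,G2,10), (17,G2,11), (19,G2,12), (21,G2,13.5), (21,G3,13.5), (23,G1,15), (25,G1,16)
Step 2: Sum ranks within each group.
R_1 = 44 (n_1 = 5)
R_2 = 51 (n_2 = 5)
R_3 = 30.5 (n_3 = 3)
R_4 = 10.5 (n_4 = 3)
Step 3: H = 12/(N(N+1)) * sum(R_i^2/n_i) - 3(N+1)
     = 12/(16*17) * (44^2/5 + 51^2/5 + 30.5^2/3 + 10.5^2/3) - 3*17
     = 0.044118 * 1254.23 - 51
     = 4.333824.
Step 4: Ties present; correction factor C = 1 - 18/(16^3 - 16) = 0.995588. Corrected H = 4.333824 / 0.995588 = 4.353028.
Step 5: Under H0, H ~ chi^2(3); p-value = 0.225780.
Step 6: alpha = 0.05. fail to reject H0.

H = 4.3530, df = 3, p = 0.225780, fail to reject H0.


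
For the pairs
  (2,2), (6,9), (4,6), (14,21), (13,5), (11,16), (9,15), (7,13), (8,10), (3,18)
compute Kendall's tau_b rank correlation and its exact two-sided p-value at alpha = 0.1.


Step 1: Enumerate the 45 unordered pairs (i,j) with i<j and classify each by sign(x_j-x_i) * sign(y_j-y_i).
  (1,2):dx=+4,dy=+7->C; (1,3):dx=+2,dy=+4->C; (1,4):dx=+12,dy=+19->C; (1,5):dx=+11,dy=+3->C
  (1,6):dx=+9,dy=+14->C; (1,7):dx=+7,dy=+13->C; (1,8):dx=+5,dy=+11->C; (1,9):dx=+6,dy=+8->C
  (1,10):dx=+1,dy=+16->C; (2,3):dx=-2,dy=-3->C; (2,4):dx=+8,dy=+12->C; (2,5):dx=+7,dy=-4->D
  (2,6):dx=+5,dy=+7->C; (2,7):dx=+3,dy=+6->C; (2,8):dx=+1,dy=+4->C; (2,9):dx=+2,dy=+1->C
  (2,10):dx=-3,dy=+9->D; (3,4):dx=+10,dy=+15->C; (3,5):dx=+9,dy=-1->D; (3,6):dx=+7,dy=+10->C
  (3,7):dx=+5,dy=+9->C; (3,8):dx=+3,dy=+7->C; (3,9):dx=+4,dy=+4->C; (3,10):dx=-1,dy=+12->D
  (4,5):dx=-1,dy=-16->C; (4,6):dx=-3,dy=-5->C; (4,7):dx=-5,dy=-6->C; (4,8):dx=-7,dy=-8->C
  (4,9):dx=-6,dy=-11->C; (4,10):dx=-11,dy=-3->C; (5,6):dx=-2,dy=+11->D; (5,7):dx=-4,dy=+10->D
  (5,8):dx=-6,dy=+8->D; (5,9):dx=-5,dy=+5->D; (5,10):dx=-10,dy=+13->D; (6,7):dx=-2,dy=-1->C
  (6,8):dx=-4,dy=-3->C; (6,9):dx=-3,dy=-6->C; (6,10):dx=-8,dy=+2->D; (7,8):dx=-2,dy=-2->C
  (7,9):dx=-1,dy=-5->C; (7,10):dx=-6,dy=+3->D; (8,9):dx=+1,dy=-3->D; (8,10):dx=-4,dy=+5->D
  (9,10):dx=-5,dy=+8->D
Step 2: C = 31, D = 14, total pairs = 45.
Step 3: tau = (C - D)/(n(n-1)/2) = (31 - 14)/45 = 0.377778.
Step 4: Exact two-sided p-value (enumerate n! = 3628800 permutations of y under H0): p = 0.155742.
Step 5: alpha = 0.1. fail to reject H0.

tau_b = 0.3778 (C=31, D=14), p = 0.155742, fail to reject H0.


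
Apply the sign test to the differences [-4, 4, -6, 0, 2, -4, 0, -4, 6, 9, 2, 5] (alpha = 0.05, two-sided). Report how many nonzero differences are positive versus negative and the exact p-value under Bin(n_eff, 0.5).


Step 1: Discard zero differences. Original n = 12; n_eff = number of nonzero differences = 10.
Nonzero differences (with sign): -4, +4, -6, +2, -4, -4, +6, +9, +2, +5
Step 2: Count signs: positive = 6, negative = 4.
Step 3: Under H0: P(positive) = 0.5, so the number of positives S ~ Bin(10, 0.5).
Step 4: Two-sided exact p-value = sum of Bin(10,0.5) probabilities at or below the observed probability = 0.753906.
Step 5: alpha = 0.05. fail to reject H0.

n_eff = 10, pos = 6, neg = 4, p = 0.753906, fail to reject H0.


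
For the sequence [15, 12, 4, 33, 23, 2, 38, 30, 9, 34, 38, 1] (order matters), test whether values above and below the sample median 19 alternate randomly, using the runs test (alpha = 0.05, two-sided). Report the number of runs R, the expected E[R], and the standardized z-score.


Step 1: Compute median = 19; label A = above, B = below.
Labels in order: BBBAABAABAAB  (n_A = 6, n_B = 6)
Step 2: Count runs R = 7.
Step 3: Under H0 (random ordering), E[R] = 2*n_A*n_B/(n_A+n_B) + 1 = 2*6*6/12 + 1 = 7.0000.
        Var[R] = 2*n_A*n_B*(2*n_A*n_B - n_A - n_B) / ((n_A+n_B)^2 * (n_A+n_B-1)) = 4320/1584 = 2.7273.
        SD[R] = 1.6514.
Step 4: R = E[R], so z = 0 with no continuity correction.
Step 5: Two-sided p-value via normal approximation = 2*(1 - Phi(|z|)) = 1.000000.
Step 6: alpha = 0.05. fail to reject H0.

R = 7, z = 0.0000, p = 1.000000, fail to reject H0.


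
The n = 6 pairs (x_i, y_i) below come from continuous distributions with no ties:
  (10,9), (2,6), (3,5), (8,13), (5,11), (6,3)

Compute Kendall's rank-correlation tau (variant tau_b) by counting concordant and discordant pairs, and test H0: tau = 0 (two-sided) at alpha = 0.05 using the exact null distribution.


Step 1: Enumerate the 15 unordered pairs (i,j) with i<j and classify each by sign(x_j-x_i) * sign(y_j-y_i).
  (1,2):dx=-8,dy=-3->C; (1,3):dx=-7,dy=-4->C; (1,4):dx=-2,dy=+4->D; (1,5):dx=-5,dy=+2->D
  (1,6):dx=-4,dy=-6->C; (2,3):dx=+1,dy=-1->D; (2,4):dx=+6,dy=+7->C; (2,5):dx=+3,dy=+5->C
  (2,6):dx=+4,dy=-3->D; (3,4):dx=+5,dy=+8->C; (3,5):dx=+2,dy=+6->C; (3,6):dx=+3,dy=-2->D
  (4,5):dx=-3,dy=-2->C; (4,6):dx=-2,dy=-10->C; (5,6):dx=+1,dy=-8->D
Step 2: C = 9, D = 6, total pairs = 15.
Step 3: tau = (C - D)/(n(n-1)/2) = (9 - 6)/15 = 0.200000.
Step 4: Exact two-sided p-value (enumerate n! = 720 permutations of y under H0): p = 0.719444.
Step 5: alpha = 0.05. fail to reject H0.

tau_b = 0.2000 (C=9, D=6), p = 0.719444, fail to reject H0.


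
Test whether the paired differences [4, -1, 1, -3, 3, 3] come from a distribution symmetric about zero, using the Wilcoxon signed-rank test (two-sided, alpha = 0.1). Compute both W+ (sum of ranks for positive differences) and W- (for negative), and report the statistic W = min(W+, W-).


Step 1: Drop any zero differences (none here) and take |d_i|.
|d| = [4, 1, 1, 3, 3, 3]
Step 2: Midrank |d_i| (ties get averaged ranks).
ranks: |4|->6, |1|->1.5, |1|->1.5, |3|->4, |3|->4, |3|->4
Step 3: Attach original signs; sum ranks with positive sign and with negative sign.
W+ = 6 + 1.5 + 4 + 4 = 15.5
W- = 1.5 + 4 = 5.5
(Check: W+ + W- = 21 should equal n(n+1)/2 = 21.)
Step 4: Test statistic W = min(W+, W-) = 5.5.
Step 5: Ties in |d|, so use the tie-corrected normal approximation.
        E[W] = n(n+1)/4 = 6*7/4 = 10.5.
        Tie groups: |d|=1 (t=2), |d|=3 (t=3); sum(t^3 - t) = 30.
        Var[W] = n(n+1)(2n+1)/24 - sum(t^3-t)/48 = 546/24 - 30/48 = 22.125.
        z = (W - E[W]) / sqrt(Var[W]) = (5.5 - 10.5) / 4.7037 = -1.0630.
        Two-sided p = 2*Phi(z) = 0.287787.
Step 6: alpha = 0.1. fail to reject H0.

W+ = 15.5, W- = 5.5, W = min = 5.5, p = 0.287787, fail to reject H0.


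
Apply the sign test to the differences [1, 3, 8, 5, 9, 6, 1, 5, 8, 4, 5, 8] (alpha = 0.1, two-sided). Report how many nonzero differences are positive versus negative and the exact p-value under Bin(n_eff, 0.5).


Step 1: Discard zero differences. Original n = 12; n_eff = number of nonzero differences = 12.
Nonzero differences (with sign): +1, +3, +8, +5, +9, +6, +1, +5, +8, +4, +5, +8
Step 2: Count signs: positive = 12, negative = 0.
Step 3: Under H0: P(positive) = 0.5, so the number of positives S ~ Bin(12, 0.5).
Step 4: Two-sided exact p-value = sum of Bin(12,0.5) probabilities at or below the observed probability = 0.000488.
Step 5: alpha = 0.1. reject H0.

n_eff = 12, pos = 12, neg = 0, p = 0.000488, reject H0.


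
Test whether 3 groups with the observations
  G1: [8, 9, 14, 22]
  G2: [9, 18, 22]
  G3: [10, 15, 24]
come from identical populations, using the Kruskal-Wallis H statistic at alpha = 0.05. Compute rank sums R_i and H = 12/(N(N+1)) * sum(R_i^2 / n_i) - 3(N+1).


Step 1: Combine all N = 10 observations and assign midranks.
sorted (value, group, rank): (8,G1,1), (9,G1,2.5), (9,G2,2.5), (10,G3,4), (14,G1,5), (15,G3,6), (18,G2,7), (22,G1,8.5), (22,G2,8.5), (24,G3,10)
Step 2: Sum ranks within each group.
R_1 = 17 (n_1 = 4)
R_2 = 18 (n_2 = 3)
R_3 = 20 (n_3 = 3)
Step 3: H = 12/(N(N+1)) * sum(R_i^2/n_i) - 3(N+1)
     = 12/(10*11) * (17^2/4 + 18^2/3 + 20^2/3) - 3*11
     = 0.109091 * 313.583 - 33
     = 1.209091.
Step 4: Ties present; correction factor C = 1 - 12/(10^3 - 10) = 0.987879. Corrected H = 1.209091 / 0.987879 = 1.223926.
Step 5: Under H0, H ~ chi^2(2); p-value = 0.542285.
Step 6: alpha = 0.05. fail to reject H0.

H = 1.2239, df = 2, p = 0.542285, fail to reject H0.


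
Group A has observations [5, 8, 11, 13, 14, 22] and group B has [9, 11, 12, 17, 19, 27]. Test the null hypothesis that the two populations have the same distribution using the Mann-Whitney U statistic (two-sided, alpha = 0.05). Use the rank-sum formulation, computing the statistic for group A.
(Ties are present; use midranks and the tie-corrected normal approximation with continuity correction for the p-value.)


Step 1: Combine and sort all 12 observations; assign midranks.
sorted (value, group): (5,X), (8,X), (9,Y), (11,X), (11,Y), (12,Y), (13,X), (14,X), (17,Y), (19,Y), (22,X), (27,Y)
ranks: 5->1, 8->2, 9->3, 11->4.5, 11->4.5, 12->6, 13->7, 14->8, 17->9, 19->10, 22->11, 27->12
Step 2: Rank sum for X: R1 = 1 + 2 + 4.5 + 7 + 8 + 11 = 33.5.
Step 3: U_X = R1 - n1(n1+1)/2 = 33.5 - 6*7/2 = 33.5 - 21 = 12.5.
       U_Y = n1*n2 - U_X = 36 - 12.5 = 23.5.
Step 4: Ties are present, so use the tie-corrected normal approximation (with continuity correction) for the p-value.
Step 5: p-value = 0.422527; compare to alpha = 0.05. fail to reject H0.

U_X = 12.5, p = 0.422527, fail to reject H0 at alpha = 0.05.


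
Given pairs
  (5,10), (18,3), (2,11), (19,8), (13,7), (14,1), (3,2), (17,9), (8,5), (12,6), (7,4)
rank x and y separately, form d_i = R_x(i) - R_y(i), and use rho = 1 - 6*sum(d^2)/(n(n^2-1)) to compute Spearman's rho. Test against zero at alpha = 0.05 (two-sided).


Step 1: Rank x and y separately (midranks; no ties here).
rank(x): 5->3, 18->10, 2->1, 19->11, 13->7, 14->8, 3->2, 17->9, 8->5, 12->6, 7->4
rank(y): 10->10, 3->3, 11->11, 8->8, 7->7, 1->1, 2->2, 9->9, 5->5, 6->6, 4->4
Step 2: d_i = R_x(i) - R_y(i); compute d_i^2.
  (3-10)^2=49, (10-3)^2=49, (1-11)^2=100, (11-8)^2=9, (7-7)^2=0, (8-1)^2=49, (2-2)^2=0, (9-9)^2=0, (5-5)^2=0, (6-6)^2=0, (4-4)^2=0
sum(d^2) = 256.
Step 3: rho = 1 - 6*256 / (11*(11^2 - 1)) = 1 - 1536/1320 = -0.163636.
Step 4: Under H0, t = rho * sqrt((n-2)/(1-rho^2)) = -0.4976 ~ t(9).
Step 5: Two-sided p-value from the t-distribution with 9 df = 0.630685.
Step 6: alpha = 0.05. fail to reject H0.

rho = -0.1636, p = 0.630685, fail to reject H0 at alpha = 0.05.


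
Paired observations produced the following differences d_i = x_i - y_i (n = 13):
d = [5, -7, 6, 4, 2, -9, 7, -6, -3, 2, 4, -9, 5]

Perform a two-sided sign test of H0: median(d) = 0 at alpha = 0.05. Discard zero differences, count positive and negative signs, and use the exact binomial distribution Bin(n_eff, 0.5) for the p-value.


Step 1: Discard zero differences. Original n = 13; n_eff = number of nonzero differences = 13.
Nonzero differences (with sign): +5, -7, +6, +4, +2, -9, +7, -6, -3, +2, +4, -9, +5
Step 2: Count signs: positive = 8, negative = 5.
Step 3: Under H0: P(positive) = 0.5, so the number of positives S ~ Bin(13, 0.5).
Step 4: Two-sided exact p-value = sum of Bin(13,0.5) probabilities at or below the observed probability = 0.581055.
Step 5: alpha = 0.05. fail to reject H0.

n_eff = 13, pos = 8, neg = 5, p = 0.581055, fail to reject H0.


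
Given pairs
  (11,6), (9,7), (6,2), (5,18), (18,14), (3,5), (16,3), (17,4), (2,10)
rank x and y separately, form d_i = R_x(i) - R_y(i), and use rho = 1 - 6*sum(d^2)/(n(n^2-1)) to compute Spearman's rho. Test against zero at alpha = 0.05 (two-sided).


Step 1: Rank x and y separately (midranks; no ties here).
rank(x): 11->6, 9->5, 6->4, 5->3, 18->9, 3->2, 16->7, 17->8, 2->1
rank(y): 6->5, 7->6, 2->1, 18->9, 14->8, 5->4, 3->2, 4->3, 10->7
Step 2: d_i = R_x(i) - R_y(i); compute d_i^2.
  (6-5)^2=1, (5-6)^2=1, (4-1)^2=9, (3-9)^2=36, (9-8)^2=1, (2-4)^2=4, (7-2)^2=25, (8-3)^2=25, (1-7)^2=36
sum(d^2) = 138.
Step 3: rho = 1 - 6*138 / (9*(9^2 - 1)) = 1 - 828/720 = -0.150000.
Step 4: Under H0, t = rho * sqrt((n-2)/(1-rho^2)) = -0.4014 ~ t(7).
Step 5: Two-sided p-value from the t-distribution with 7 df = 0.700094.
Step 6: alpha = 0.05. fail to reject H0.

rho = -0.1500, p = 0.700094, fail to reject H0 at alpha = 0.05.


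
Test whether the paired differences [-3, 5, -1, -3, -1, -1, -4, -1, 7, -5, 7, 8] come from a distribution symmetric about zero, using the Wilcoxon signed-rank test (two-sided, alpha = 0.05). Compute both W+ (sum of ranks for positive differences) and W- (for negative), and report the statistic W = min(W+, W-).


Step 1: Drop any zero differences (none here) and take |d_i|.
|d| = [3, 5, 1, 3, 1, 1, 4, 1, 7, 5, 7, 8]
Step 2: Midrank |d_i| (ties get averaged ranks).
ranks: |3|->5.5, |5|->8.5, |1|->2.5, |3|->5.5, |1|->2.5, |1|->2.5, |4|->7, |1|->2.5, |7|->10.5, |5|->8.5, |7|->10.5, |8|->12
Step 3: Attach original signs; sum ranks with positive sign and with negative sign.
W+ = 8.5 + 10.5 + 10.5 + 12 = 41.5
W- = 5.5 + 2.5 + 5.5 + 2.5 + 2.5 + 7 + 2.5 + 8.5 = 36.5
(Check: W+ + W- = 78 should equal n(n+1)/2 = 78.)
Step 4: Test statistic W = min(W+, W-) = 36.5.
Step 5: Ties in |d|, so use the tie-corrected normal approximation.
        E[W] = n(n+1)/4 = 12*13/4 = 39.
        Tie groups: |d|=1 (t=4), |d|=3 (t=2), |d|=5 (t=2), |d|=7 (t=2); sum(t^3 - t) = 78.
        Var[W] = n(n+1)(2n+1)/24 - sum(t^3-t)/48 = 3900/24 - 78/48 = 160.875.
        z = (W - E[W]) / sqrt(Var[W]) = (36.5 - 39) / 12.6837 = -0.1971.
        Two-sided p = 2*Phi(z) = 0.843746.
Step 6: alpha = 0.05. fail to reject H0.

W+ = 41.5, W- = 36.5, W = min = 36.5, p = 0.843746, fail to reject H0.


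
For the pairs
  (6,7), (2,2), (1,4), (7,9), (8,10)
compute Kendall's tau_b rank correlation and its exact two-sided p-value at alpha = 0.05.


Step 1: Enumerate the 10 unordered pairs (i,j) with i<j and classify each by sign(x_j-x_i) * sign(y_j-y_i).
  (1,2):dx=-4,dy=-5->C; (1,3):dx=-5,dy=-3->C; (1,4):dx=+1,dy=+2->C; (1,5):dx=+2,dy=+3->C
  (2,3):dx=-1,dy=+2->D; (2,4):dx=+5,dy=+7->C; (2,5):dx=+6,dy=+8->C; (3,4):dx=+6,dy=+5->C
  (3,5):dx=+7,dy=+6->C; (4,5):dx=+1,dy=+1->C
Step 2: C = 9, D = 1, total pairs = 10.
Step 3: tau = (C - D)/(n(n-1)/2) = (9 - 1)/10 = 0.800000.
Step 4: Exact two-sided p-value (enumerate n! = 120 permutations of y under H0): p = 0.083333.
Step 5: alpha = 0.05. fail to reject H0.

tau_b = 0.8000 (C=9, D=1), p = 0.083333, fail to reject H0.


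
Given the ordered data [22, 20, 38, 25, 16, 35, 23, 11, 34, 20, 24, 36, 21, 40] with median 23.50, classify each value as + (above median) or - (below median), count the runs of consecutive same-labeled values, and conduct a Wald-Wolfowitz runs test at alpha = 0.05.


Step 1: Compute median = 23.50; label A = above, B = below.
Labels in order: BBAABABBABAABA  (n_A = 7, n_B = 7)
Step 2: Count runs R = 10.
Step 3: Under H0 (random ordering), E[R] = 2*n_A*n_B/(n_A+n_B) + 1 = 2*7*7/14 + 1 = 8.0000.
        Var[R] = 2*n_A*n_B*(2*n_A*n_B - n_A - n_B) / ((n_A+n_B)^2 * (n_A+n_B-1)) = 8232/2548 = 3.2308.
        SD[R] = 1.7974.
Step 4: Continuity-corrected z = (R - 0.5 - E[R]) / SD[R] = (10 - 0.5 - 8.0000) / 1.7974 = 0.8345.
Step 5: Two-sided p-value via normal approximation = 2*(1 - Phi(|z|)) = 0.403986.
Step 6: alpha = 0.05. fail to reject H0.

R = 10, z = 0.8345, p = 0.403986, fail to reject H0.


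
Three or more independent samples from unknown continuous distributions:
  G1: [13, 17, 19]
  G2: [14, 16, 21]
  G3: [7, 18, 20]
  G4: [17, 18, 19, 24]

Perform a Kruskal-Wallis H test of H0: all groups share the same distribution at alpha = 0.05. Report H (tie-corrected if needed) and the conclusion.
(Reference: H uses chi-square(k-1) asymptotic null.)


Step 1: Combine all N = 13 observations and assign midranks.
sorted (value, group, rank): (7,G3,1), (13,G1,2), (14,G2,3), (16,G2,4), (17,G1,5.5), (17,G4,5.5), (18,G3,7.5), (18,G4,7.5), (19,G1,9.5), (19,G4,9.5), (20,G3,11), (21,G2,12), (24,G4,13)
Step 2: Sum ranks within each group.
R_1 = 17 (n_1 = 3)
R_2 = 19 (n_2 = 3)
R_3 = 19.5 (n_3 = 3)
R_4 = 35.5 (n_4 = 4)
Step 3: H = 12/(N(N+1)) * sum(R_i^2/n_i) - 3(N+1)
     = 12/(13*14) * (17^2/3 + 19^2/3 + 19.5^2/3 + 35.5^2/4) - 3*14
     = 0.065934 * 658.479 - 42
     = 1.416209.
Step 4: Ties present; correction factor C = 1 - 18/(13^3 - 13) = 0.991758. Corrected H = 1.416209 / 0.991758 = 1.427978.
Step 5: Under H0, H ~ chi^2(3); p-value = 0.698990.
Step 6: alpha = 0.05. fail to reject H0.

H = 1.4280, df = 3, p = 0.698990, fail to reject H0.


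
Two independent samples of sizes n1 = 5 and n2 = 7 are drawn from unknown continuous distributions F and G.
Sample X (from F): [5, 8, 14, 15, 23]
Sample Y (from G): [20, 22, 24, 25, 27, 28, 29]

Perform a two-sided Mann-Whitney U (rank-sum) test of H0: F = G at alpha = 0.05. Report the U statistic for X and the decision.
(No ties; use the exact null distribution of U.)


Step 1: Combine and sort all 12 observations; assign midranks.
sorted (value, group): (5,X), (8,X), (14,X), (15,X), (20,Y), (22,Y), (23,X), (24,Y), (25,Y), (27,Y), (28,Y), (29,Y)
ranks: 5->1, 8->2, 14->3, 15->4, 20->5, 22->6, 23->7, 24->8, 25->9, 27->10, 28->11, 29->12
Step 2: Rank sum for X: R1 = 1 + 2 + 3 + 4 + 7 = 17.
Step 3: U_X = R1 - n1(n1+1)/2 = 17 - 5*6/2 = 17 - 15 = 2.
       U_Y = n1*n2 - U_X = 35 - 2 = 33.
Step 4: No ties, so the exact null distribution of U (based on enumerating the C(12,5) = 792 equally likely rank assignments) gives the two-sided p-value.
Step 5: p-value = 0.010101; compare to alpha = 0.05. reject H0.

U_X = 2, p = 0.010101, reject H0 at alpha = 0.05.


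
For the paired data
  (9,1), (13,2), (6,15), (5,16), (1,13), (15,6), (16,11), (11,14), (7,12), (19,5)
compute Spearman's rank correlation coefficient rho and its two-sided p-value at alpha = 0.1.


Step 1: Rank x and y separately (midranks; no ties here).
rank(x): 9->5, 13->7, 6->3, 5->2, 1->1, 15->8, 16->9, 11->6, 7->4, 19->10
rank(y): 1->1, 2->2, 15->9, 16->10, 13->7, 6->4, 11->5, 14->8, 12->6, 5->3
Step 2: d_i = R_x(i) - R_y(i); compute d_i^2.
  (5-1)^2=16, (7-2)^2=25, (3-9)^2=36, (2-10)^2=64, (1-7)^2=36, (8-4)^2=16, (9-5)^2=16, (6-8)^2=4, (4-6)^2=4, (10-3)^2=49
sum(d^2) = 266.
Step 3: rho = 1 - 6*266 / (10*(10^2 - 1)) = 1 - 1596/990 = -0.612121.
Step 4: Under H0, t = rho * sqrt((n-2)/(1-rho^2)) = -2.1895 ~ t(8).
Step 5: Two-sided p-value from the t-distribution with 8 df = 0.059972.
Step 6: alpha = 0.1. reject H0.

rho = -0.6121, p = 0.059972, reject H0 at alpha = 0.1.


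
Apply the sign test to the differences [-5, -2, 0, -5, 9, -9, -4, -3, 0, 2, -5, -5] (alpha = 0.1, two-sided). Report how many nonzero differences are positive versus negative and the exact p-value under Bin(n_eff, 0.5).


Step 1: Discard zero differences. Original n = 12; n_eff = number of nonzero differences = 10.
Nonzero differences (with sign): -5, -2, -5, +9, -9, -4, -3, +2, -5, -5
Step 2: Count signs: positive = 2, negative = 8.
Step 3: Under H0: P(positive) = 0.5, so the number of positives S ~ Bin(10, 0.5).
Step 4: Two-sided exact p-value = sum of Bin(10,0.5) probabilities at or below the observed probability = 0.109375.
Step 5: alpha = 0.1. fail to reject H0.

n_eff = 10, pos = 2, neg = 8, p = 0.109375, fail to reject H0.


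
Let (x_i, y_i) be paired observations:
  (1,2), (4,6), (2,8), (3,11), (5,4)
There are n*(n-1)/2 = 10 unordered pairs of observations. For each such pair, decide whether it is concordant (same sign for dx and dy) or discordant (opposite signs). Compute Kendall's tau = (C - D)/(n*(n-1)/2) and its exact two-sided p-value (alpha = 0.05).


Step 1: Enumerate the 10 unordered pairs (i,j) with i<j and classify each by sign(x_j-x_i) * sign(y_j-y_i).
  (1,2):dx=+3,dy=+4->C; (1,3):dx=+1,dy=+6->C; (1,4):dx=+2,dy=+9->C; (1,5):dx=+4,dy=+2->C
  (2,3):dx=-2,dy=+2->D; (2,4):dx=-1,dy=+5->D; (2,5):dx=+1,dy=-2->D; (3,4):dx=+1,dy=+3->C
  (3,5):dx=+3,dy=-4->D; (4,5):dx=+2,dy=-7->D
Step 2: C = 5, D = 5, total pairs = 10.
Step 3: tau = (C - D)/(n(n-1)/2) = (5 - 5)/10 = 0.000000.
Step 4: Exact two-sided p-value (enumerate n! = 120 permutations of y under H0): p = 1.000000.
Step 5: alpha = 0.05. fail to reject H0.

tau_b = 0.0000 (C=5, D=5), p = 1.000000, fail to reject H0.


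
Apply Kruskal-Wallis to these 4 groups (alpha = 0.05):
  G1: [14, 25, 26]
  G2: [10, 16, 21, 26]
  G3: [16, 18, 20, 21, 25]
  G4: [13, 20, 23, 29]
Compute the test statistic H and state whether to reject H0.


Step 1: Combine all N = 16 observations and assign midranks.
sorted (value, group, rank): (10,G2,1), (13,G4,2), (14,G1,3), (16,G2,4.5), (16,G3,4.5), (18,G3,6), (20,G3,7.5), (20,G4,7.5), (21,G2,9.5), (21,G3,9.5), (23,G4,11), (25,G1,12.5), (25,G3,12.5), (26,G1,14.5), (26,G2,14.5), (29,G4,16)
Step 2: Sum ranks within each group.
R_1 = 30 (n_1 = 3)
R_2 = 29.5 (n_2 = 4)
R_3 = 40 (n_3 = 5)
R_4 = 36.5 (n_4 = 4)
Step 3: H = 12/(N(N+1)) * sum(R_i^2/n_i) - 3(N+1)
     = 12/(16*17) * (30^2/3 + 29.5^2/4 + 40^2/5 + 36.5^2/4) - 3*17
     = 0.044118 * 1170.62 - 51
     = 0.645221.
Step 4: Ties present; correction factor C = 1 - 30/(16^3 - 16) = 0.992647. Corrected H = 0.645221 / 0.992647 = 0.650000.
Step 5: Under H0, H ~ chi^2(3); p-value = 0.884897.
Step 6: alpha = 0.05. fail to reject H0.

H = 0.6500, df = 3, p = 0.884897, fail to reject H0.


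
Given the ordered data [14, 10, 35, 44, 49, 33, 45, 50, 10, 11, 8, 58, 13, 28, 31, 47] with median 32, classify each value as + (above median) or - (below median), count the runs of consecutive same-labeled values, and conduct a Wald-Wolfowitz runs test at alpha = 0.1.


Step 1: Compute median = 32; label A = above, B = below.
Labels in order: BBAAAAAABBBABBBA  (n_A = 8, n_B = 8)
Step 2: Count runs R = 6.
Step 3: Under H0 (random ordering), E[R] = 2*n_A*n_B/(n_A+n_B) + 1 = 2*8*8/16 + 1 = 9.0000.
        Var[R] = 2*n_A*n_B*(2*n_A*n_B - n_A - n_B) / ((n_A+n_B)^2 * (n_A+n_B-1)) = 14336/3840 = 3.7333.
        SD[R] = 1.9322.
Step 4: Continuity-corrected z = (R + 0.5 - E[R]) / SD[R] = (6 + 0.5 - 9.0000) / 1.9322 = -1.2939.
Step 5: Two-sided p-value via normal approximation = 2*(1 - Phi(|z|)) = 0.195709.
Step 6: alpha = 0.1. fail to reject H0.

R = 6, z = -1.2939, p = 0.195709, fail to reject H0.


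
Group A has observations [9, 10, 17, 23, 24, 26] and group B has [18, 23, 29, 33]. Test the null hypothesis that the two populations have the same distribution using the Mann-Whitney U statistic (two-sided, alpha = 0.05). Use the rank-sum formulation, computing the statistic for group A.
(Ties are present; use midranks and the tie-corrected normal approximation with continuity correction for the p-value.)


Step 1: Combine and sort all 10 observations; assign midranks.
sorted (value, group): (9,X), (10,X), (17,X), (18,Y), (23,X), (23,Y), (24,X), (26,X), (29,Y), (33,Y)
ranks: 9->1, 10->2, 17->3, 18->4, 23->5.5, 23->5.5, 24->7, 26->8, 29->9, 33->10
Step 2: Rank sum for X: R1 = 1 + 2 + 3 + 5.5 + 7 + 8 = 26.5.
Step 3: U_X = R1 - n1(n1+1)/2 = 26.5 - 6*7/2 = 26.5 - 21 = 5.5.
       U_Y = n1*n2 - U_X = 24 - 5.5 = 18.5.
Step 4: Ties are present, so use the tie-corrected normal approximation (with continuity correction) for the p-value.
Step 5: p-value = 0.199458; compare to alpha = 0.05. fail to reject H0.

U_X = 5.5, p = 0.199458, fail to reject H0 at alpha = 0.05.
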